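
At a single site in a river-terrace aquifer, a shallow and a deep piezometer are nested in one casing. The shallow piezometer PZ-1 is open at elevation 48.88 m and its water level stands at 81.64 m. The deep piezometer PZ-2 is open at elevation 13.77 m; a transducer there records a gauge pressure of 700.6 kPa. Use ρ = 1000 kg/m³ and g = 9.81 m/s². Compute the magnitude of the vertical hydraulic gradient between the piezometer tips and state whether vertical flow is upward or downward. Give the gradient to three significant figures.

|i_v| ≈ 0.101; vertical flow is upward

Total head at PZ-1: h = 81.64 m (water level in the standpipe).
Pressure head at PZ-2: ψ = P/(ρg) = 700.6×1000 / (1000 × 9.81) = 71.42 m.
Total head at PZ-2: h = z + ψ = 13.77 + 71.42 = 85.19 m.
Δh = h(PZ-1) − h(PZ-2) = 81.64 − 85.19 = -3.55 m.
Vertical separation Δz = 48.88 − 13.77 = 35.11 m.
|i_v| = |Δh| / Δz = 3.55 / 35.11 = 0.101.
Head is higher in the deep piezometer, so vertical flow is upward (discharge condition).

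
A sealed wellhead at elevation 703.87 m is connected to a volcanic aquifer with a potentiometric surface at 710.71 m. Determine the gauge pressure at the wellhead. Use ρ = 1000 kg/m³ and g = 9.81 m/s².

Head above the cap: Δh = 710.71 − 703.87 = 6.84 m.
P = ρgΔh = 1000 × 9.81 × 6.84 = 67100 Pa ≈ 67.1 kPa.

P ≈ 67.1 kPa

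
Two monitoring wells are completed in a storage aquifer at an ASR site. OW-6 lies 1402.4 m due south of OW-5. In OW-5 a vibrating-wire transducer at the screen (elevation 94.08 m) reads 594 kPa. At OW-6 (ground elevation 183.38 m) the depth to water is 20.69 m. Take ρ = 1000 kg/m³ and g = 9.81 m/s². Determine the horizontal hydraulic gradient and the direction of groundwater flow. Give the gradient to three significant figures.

i ≈ 0.00575; groundwater flows toward the north

Pressure head at OW-5: ψ = P/(ρg) = 594×1000 / (1000 × 9.81) = 60.55 m.
Total head at OW-5: h = z + ψ = 94.08 + 60.55 = 154.63 m.
Total head at OW-6: h = 183.38 − 20.69 = 162.69 m.
Head difference: h(OW-5) − h(OW-6) = 154.63 − 162.69 = -8.06 m.
Hydraulic gradient: i = |Δh| / L = 8.06 / 1402.4 = 0.00575.
Flow is from higher to lower head: from OW-6 toward OW-5, i.e. toward the north.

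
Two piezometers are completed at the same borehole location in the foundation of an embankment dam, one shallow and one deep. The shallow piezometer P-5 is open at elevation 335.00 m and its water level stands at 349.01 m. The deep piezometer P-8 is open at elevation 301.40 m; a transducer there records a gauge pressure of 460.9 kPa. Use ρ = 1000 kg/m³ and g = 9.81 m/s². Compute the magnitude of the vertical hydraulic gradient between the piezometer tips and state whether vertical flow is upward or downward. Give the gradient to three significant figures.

|i_v| ≈ 0.0187; vertical flow is downward

Total head at P-5: h = 349.01 m (water level in the standpipe).
Pressure head at P-8: ψ = P/(ρg) = 460.9×1000 / (1000 × 9.81) = 46.98 m.
Total head at P-8: h = z + ψ = 301.40 + 46.98 = 348.38 m.
Δh = h(P-5) − h(P-8) = 349.01 − 348.38 = 0.63 m.
Vertical separation Δz = 335.00 − 301.40 = 33.60 m.
|i_v| = |Δh| / Δz = 0.63 / 33.60 = 0.0187.
Head is higher in the shallow piezometer, so vertical flow is downward (recharge condition).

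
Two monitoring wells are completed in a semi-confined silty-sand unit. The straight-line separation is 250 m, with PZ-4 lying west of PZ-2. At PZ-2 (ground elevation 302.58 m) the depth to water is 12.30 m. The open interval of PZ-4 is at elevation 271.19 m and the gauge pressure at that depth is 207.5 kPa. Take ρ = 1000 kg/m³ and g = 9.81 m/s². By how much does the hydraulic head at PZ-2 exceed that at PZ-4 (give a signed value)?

Δh ≈ -2.06 m

Total head at PZ-2: h = 302.58 − 12.30 = 290.28 m.
Pressure head at PZ-4: ψ = P/(ρg) = 207.5×1000 / (1000 × 9.81) = 21.15 m.
Total head at PZ-4: h = z + ψ = 271.19 + 21.15 = 292.34 m.
Head difference: h(PZ-2) − h(PZ-4) = 290.28 − 292.34 = -2.06 m.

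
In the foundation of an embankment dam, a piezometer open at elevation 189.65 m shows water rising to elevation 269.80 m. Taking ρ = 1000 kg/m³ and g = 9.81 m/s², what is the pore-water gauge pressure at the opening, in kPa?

P ≈ 786 kPa

Pressure head ψ = h − z = 269.80 − 189.65 = 80.15 m.
P = ρgψ = 1000 × 9.81 × 80.15 = 786272 Pa ≈ 786 kPa.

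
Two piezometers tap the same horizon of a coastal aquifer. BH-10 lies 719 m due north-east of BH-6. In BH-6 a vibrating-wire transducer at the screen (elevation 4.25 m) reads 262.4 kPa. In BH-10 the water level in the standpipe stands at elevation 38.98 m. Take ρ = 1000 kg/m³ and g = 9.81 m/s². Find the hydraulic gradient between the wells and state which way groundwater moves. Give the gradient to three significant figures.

i ≈ 0.0111; groundwater flows toward the south-west

Pressure head at BH-6: ψ = P/(ρg) = 262.4×1000 / (1000 × 9.81) = 26.75 m.
Total head at BH-6: h = z + ψ = 4.25 + 26.75 = 31.00 m.
Total head at BH-10: h = 38.98 m (water level in the piezometer is the total head).
Head difference: h(BH-6) − h(BH-10) = 31.00 − 38.98 = -7.98 m.
Hydraulic gradient: i = |Δh| / L = 7.98 / 719 = 0.0111.
Flow is from higher to lower head: from BH-10 toward BH-6, i.e. toward the south-west.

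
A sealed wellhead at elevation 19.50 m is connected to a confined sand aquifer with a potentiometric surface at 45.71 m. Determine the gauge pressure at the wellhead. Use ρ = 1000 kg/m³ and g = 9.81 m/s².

P ≈ 257 kPa

Head above the cap: Δh = 45.71 − 19.50 = 26.21 m.
P = ρgΔh = 1000 × 9.81 × 26.21 = 257120 Pa ≈ 257 kPa.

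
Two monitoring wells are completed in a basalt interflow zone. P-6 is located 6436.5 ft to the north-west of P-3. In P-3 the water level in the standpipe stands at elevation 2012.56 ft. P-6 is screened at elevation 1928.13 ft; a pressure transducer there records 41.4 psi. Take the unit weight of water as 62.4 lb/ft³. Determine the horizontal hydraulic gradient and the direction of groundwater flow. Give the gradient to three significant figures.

Total head at P-3: h = 2012.56 ft (water level in the piezometer is the total head).
Pressure head at P-6: ψ = 144·P/γ = 144 × 41.4 / 62.4 = 95.54 ft.
Total head at P-6: h = z + ψ = 1928.13 + 95.54 = 2023.67 ft.
Head difference: h(P-3) − h(P-6) = 2012.56 − 2023.67 = -11.11 ft.
Hydraulic gradient: i = |Δh| / L = 11.11 / 6436.5 = 0.00173.
Flow is from higher to lower head: from P-6 toward P-3, i.e. toward the south-east.

i ≈ 0.00173; groundwater flows toward the south-east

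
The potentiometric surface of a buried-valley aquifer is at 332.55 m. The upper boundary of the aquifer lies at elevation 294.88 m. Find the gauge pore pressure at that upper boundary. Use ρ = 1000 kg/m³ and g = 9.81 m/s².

Pressure head at the aquifer top: ψ = h − z = 332.55 − 294.88 = 37.67 m.
P = ρgψ = 1000 × 9.81 × 37.67 = 369543 Pa ≈ 370 kPa.

P ≈ 370 kPa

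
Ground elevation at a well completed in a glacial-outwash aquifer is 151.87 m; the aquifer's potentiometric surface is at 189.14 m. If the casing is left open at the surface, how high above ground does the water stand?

≈ 37.27 m above ground

Water rises to the potentiometric surface, so the rise above ground = 189.14 − 151.87 = 37.27 m.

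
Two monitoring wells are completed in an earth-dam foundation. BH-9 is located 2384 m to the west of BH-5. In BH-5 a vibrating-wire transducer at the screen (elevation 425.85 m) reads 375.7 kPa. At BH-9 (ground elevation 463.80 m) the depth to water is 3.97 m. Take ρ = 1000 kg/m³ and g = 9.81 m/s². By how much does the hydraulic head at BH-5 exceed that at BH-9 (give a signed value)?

Δh ≈ 4.32 m

Pressure head at BH-5: ψ = P/(ρg) = 375.7×1000 / (1000 × 9.81) = 38.30 m.
Total head at BH-5: h = z + ψ = 425.85 + 38.30 = 464.15 m.
Total head at BH-9: h = 463.80 − 3.97 = 459.83 m.
Head difference: h(BH-5) − h(BH-9) = 464.15 − 459.83 = 4.32 m.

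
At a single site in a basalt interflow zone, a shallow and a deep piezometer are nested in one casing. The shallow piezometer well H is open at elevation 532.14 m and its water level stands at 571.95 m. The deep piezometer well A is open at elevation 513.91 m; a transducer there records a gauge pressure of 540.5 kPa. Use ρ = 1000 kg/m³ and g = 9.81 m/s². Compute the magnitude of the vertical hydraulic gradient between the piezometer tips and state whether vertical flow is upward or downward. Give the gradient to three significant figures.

Total head at well H: h = 571.95 m (water level in the standpipe).
Pressure head at well A: ψ = P/(ρg) = 540.5×1000 / (1000 × 9.81) = 55.10 m.
Total head at well A: h = z + ψ = 513.91 + 55.10 = 569.01 m.
Δh = h(well H) − h(well A) = 571.95 − 569.01 = 2.94 m.
Vertical separation Δz = 532.14 − 513.91 = 18.23 m.
|i_v| = |Δh| / Δz = 2.94 / 18.23 = 0.161.
Head is higher in the shallow piezometer, so vertical flow is downward (recharge condition).

|i_v| ≈ 0.161; vertical flow is downward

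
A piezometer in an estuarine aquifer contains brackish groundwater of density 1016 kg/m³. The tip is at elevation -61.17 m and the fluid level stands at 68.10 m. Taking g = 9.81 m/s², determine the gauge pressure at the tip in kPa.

Pressure head ψ = h − z = 68.10 − (-61.17) = 129.27 m.
P = ρgψ = 1016 × 9.81 × 129.27 = 1288429 Pa ≈ 1290 kPa.

P ≈ 1290 kPa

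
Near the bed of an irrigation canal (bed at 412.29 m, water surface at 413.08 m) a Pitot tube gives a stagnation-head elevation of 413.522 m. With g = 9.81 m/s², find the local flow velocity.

Near the bed, under hydrostatic conditions, the piezometric head (z + ψ) equals the free-surface elevation, 413.08 m.
Velocity head = total − piezometric = 413.522 − 413.08 = 0.442 m.
v = √(2g·h_v) = √(2 × 9.81 × 0.442) = 2.94 m/s.

v ≈ 2.94 m/s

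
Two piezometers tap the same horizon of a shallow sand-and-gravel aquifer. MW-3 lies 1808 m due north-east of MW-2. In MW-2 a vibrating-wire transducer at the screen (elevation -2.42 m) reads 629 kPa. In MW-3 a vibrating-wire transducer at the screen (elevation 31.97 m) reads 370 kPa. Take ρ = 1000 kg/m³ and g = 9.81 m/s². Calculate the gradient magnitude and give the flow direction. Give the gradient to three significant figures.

Pressure head at MW-2: ψ = P/(ρg) = 629×1000 / (1000 × 9.81) = 64.12 m.
Total head at MW-2: h = z + ψ = -2.42 + 64.12 = 61.70 m.
Pressure head at MW-3: ψ = P/(ρg) = 370×1000 / (1000 × 9.81) = 37.72 m.
Total head at MW-3: h = z + ψ = 31.97 + 37.72 = 69.69 m.
Head difference: h(MW-2) − h(MW-3) = 61.70 − 69.69 = -7.99 m.
Hydraulic gradient: i = |Δh| / L = 7.99 / 1808 = 0.00442.
Flow is from higher to lower head: from MW-3 toward MW-2, i.e. toward the south-west.

i ≈ 0.00442; groundwater flows toward the south-west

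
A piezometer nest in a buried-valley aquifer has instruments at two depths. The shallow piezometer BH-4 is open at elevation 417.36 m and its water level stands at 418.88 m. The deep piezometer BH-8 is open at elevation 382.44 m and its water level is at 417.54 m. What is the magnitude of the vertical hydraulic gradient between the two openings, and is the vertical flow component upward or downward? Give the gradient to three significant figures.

Total head at BH-4: h = 418.88 m (water level in the standpipe).
Total head at BH-8: h = 417.54 m.
Δh = h(BH-4) − h(BH-8) = 418.88 − 417.54 = 1.34 m.
Vertical separation Δz = 417.36 − 382.44 = 34.92 m.
|i_v| = |Δh| / Δz = 1.34 / 34.92 = 0.0384.
Head is higher in the shallow piezometer, so vertical flow is downward (recharge condition).

|i_v| ≈ 0.0384; vertical flow is downward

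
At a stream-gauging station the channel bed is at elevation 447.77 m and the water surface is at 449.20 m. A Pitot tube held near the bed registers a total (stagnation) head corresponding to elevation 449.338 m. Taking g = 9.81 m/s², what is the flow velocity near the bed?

Near the bed, under hydrostatic conditions, the piezometric head (z + ψ) equals the free-surface elevation, 449.20 m.
Velocity head = total − piezometric = 449.338 − 449.20 = 0.138 m.
v = √(2g·h_v) = √(2 × 9.81 × 0.138) = 1.65 m/s.

v ≈ 1.65 m/s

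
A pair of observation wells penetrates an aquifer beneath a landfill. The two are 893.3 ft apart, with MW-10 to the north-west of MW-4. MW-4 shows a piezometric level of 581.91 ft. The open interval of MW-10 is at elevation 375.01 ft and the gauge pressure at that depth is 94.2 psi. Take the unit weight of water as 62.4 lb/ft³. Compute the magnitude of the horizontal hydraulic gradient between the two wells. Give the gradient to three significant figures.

Total head at MW-4: h = 581.91 ft (water level in the piezometer is the total head).
Pressure head at MW-10: ψ = 144·P/γ = 144 × 94.2 / 62.4 = 217.38 ft.
Total head at MW-10: h = z + ψ = 375.01 + 217.38 = 592.39 ft.
Head difference: h(MW-4) − h(MW-10) = 581.91 − 592.39 = -10.48 ft.
Hydraulic gradient: i = |Δh| / L = 10.48 / 893.3 = 0.0117.

i ≈ 0.0117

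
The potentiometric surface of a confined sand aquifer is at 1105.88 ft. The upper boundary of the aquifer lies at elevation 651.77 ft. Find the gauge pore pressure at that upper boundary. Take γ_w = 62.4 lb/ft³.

P ≈ 197 psi

Pressure head at the aquifer top: ψ = h − z = 1105.88 − 651.77 = 454.11 ft.
P = γψ/144 = 62.4 × 454.11 / 144 = 197 psi.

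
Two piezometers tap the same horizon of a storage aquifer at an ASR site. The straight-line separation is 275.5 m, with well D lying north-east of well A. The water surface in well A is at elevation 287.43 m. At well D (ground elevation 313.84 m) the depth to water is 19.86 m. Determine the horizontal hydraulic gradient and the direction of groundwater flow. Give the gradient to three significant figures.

i ≈ 0.0238; groundwater flows toward the south-west

Total head at well A: h = 287.43 m (water level in the piezometer is the total head).
Total head at well D: h = 313.84 − 19.86 = 293.98 m.
Head difference: h(well A) − h(well D) = 287.43 − 293.98 = -6.55 m.
Hydraulic gradient: i = |Δh| / L = 6.55 / 275.5 = 0.0238.
Flow is from higher to lower head: from well D toward well A, i.e. toward the south-west.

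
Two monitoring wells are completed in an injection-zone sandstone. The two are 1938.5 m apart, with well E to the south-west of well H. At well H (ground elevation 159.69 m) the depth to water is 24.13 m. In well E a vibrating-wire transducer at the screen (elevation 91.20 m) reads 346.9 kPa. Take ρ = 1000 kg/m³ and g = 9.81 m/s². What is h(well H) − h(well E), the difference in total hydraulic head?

Δh ≈ 9.00 m

Total head at well H: h = 159.69 − 24.13 = 135.56 m.
Pressure head at well E: ψ = P/(ρg) = 346.9×1000 / (1000 × 9.81) = 35.36 m.
Total head at well E: h = z + ψ = 91.20 + 35.36 = 126.56 m.
Head difference: h(well H) − h(well E) = 135.56 − 126.56 = 9.00 m.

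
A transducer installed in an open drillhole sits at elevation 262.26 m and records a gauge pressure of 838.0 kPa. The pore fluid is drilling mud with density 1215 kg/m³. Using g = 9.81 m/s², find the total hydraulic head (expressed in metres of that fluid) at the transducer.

h ≈ 332.57 m

ψ = P/(ρg) = 838.0×1000 / (1215 × 9.81) = 70.31 m.
h = z + ψ = 262.26 + 70.31 = 332.57 m.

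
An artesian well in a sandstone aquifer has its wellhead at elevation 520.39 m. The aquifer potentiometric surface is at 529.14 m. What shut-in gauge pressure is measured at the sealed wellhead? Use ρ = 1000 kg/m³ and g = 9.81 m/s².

Head above the cap: Δh = 529.14 − 520.39 = 8.75 m.
P = ρgΔh = 1000 × 9.81 × 8.75 = 85838 Pa ≈ 85.8 kPa.

P ≈ 85.8 kPa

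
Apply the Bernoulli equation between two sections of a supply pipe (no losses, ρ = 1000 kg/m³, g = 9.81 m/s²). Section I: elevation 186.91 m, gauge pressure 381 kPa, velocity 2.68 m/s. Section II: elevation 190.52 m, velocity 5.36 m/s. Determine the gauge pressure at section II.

P₂ ≈ 335 kPa

Pressure head at I: ψ₁ = P₁/(ρg) = 381×1000 / (1000 × 9.81) = 38.84 m.
Velocity heads: v₁²/2g = 2.68²/19.62 = 0.366 m; v₂²/2g = 5.36²/19.62 = 1.464 m.
Total head H = z₁ + ψ₁ + v₁²/2g = 186.91 + 38.84 + 0.366 = 226.12 m.
ψ₂ = H − z₂ − v₂²/2g = 226.12 − 190.52 − 1.464 = 34.14 m.
P₂ = ρgψ₂ = 1000 × 9.81 × 34.14 ≈ 335 kPa.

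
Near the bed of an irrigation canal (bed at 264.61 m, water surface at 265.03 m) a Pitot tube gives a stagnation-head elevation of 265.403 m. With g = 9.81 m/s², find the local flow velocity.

Near the bed, under hydrostatic conditions, the piezometric head (z + ψ) equals the free-surface elevation, 265.03 m.
Velocity head = total − piezometric = 265.403 − 265.03 = 0.373 m.
v = √(2g·h_v) = √(2 × 9.81 × 0.373) = 2.71 m/s.

v ≈ 2.71 m/s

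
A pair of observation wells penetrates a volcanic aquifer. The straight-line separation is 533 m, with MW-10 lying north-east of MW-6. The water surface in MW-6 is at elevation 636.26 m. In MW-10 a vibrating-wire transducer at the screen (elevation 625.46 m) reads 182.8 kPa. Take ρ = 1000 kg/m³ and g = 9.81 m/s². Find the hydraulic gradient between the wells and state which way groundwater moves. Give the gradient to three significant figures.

Total head at MW-6: h = 636.26 m (water level in the piezometer is the total head).
Pressure head at MW-10: ψ = P/(ρg) = 182.8×1000 / (1000 × 9.81) = 18.63 m.
Total head at MW-10: h = z + ψ = 625.46 + 18.63 = 644.09 m.
Head difference: h(MW-6) − h(MW-10) = 636.26 − 644.09 = -7.83 m.
Hydraulic gradient: i = |Δh| / L = 7.83 / 533 = 0.0147.
Flow is from higher to lower head: from MW-10 toward MW-6, i.e. toward the south-west.

i ≈ 0.0147; groundwater flows toward the south-west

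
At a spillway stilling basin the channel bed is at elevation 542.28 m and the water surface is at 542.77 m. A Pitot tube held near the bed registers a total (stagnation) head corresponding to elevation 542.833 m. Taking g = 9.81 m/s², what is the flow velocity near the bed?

v ≈ 1.11 m/s

Near the bed, under hydrostatic conditions, the piezometric head (z + ψ) equals the free-surface elevation, 542.77 m.
Velocity head = total − piezometric = 542.833 − 542.77 = 0.063 m.
v = √(2g·h_v) = √(2 × 9.81 × 0.063) = 1.11 m/s.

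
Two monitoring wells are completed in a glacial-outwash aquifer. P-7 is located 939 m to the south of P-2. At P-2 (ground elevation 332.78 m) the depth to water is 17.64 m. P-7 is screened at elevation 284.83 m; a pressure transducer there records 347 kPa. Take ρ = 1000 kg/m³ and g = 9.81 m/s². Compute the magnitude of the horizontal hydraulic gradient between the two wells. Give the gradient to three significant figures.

i ≈ 0.00539

Total head at P-2: h = 332.78 − 17.64 = 315.14 m.
Pressure head at P-7: ψ = P/(ρg) = 347×1000 / (1000 × 9.81) = 35.37 m.
Total head at P-7: h = z + ψ = 284.83 + 35.37 = 320.20 m.
Head difference: h(P-2) − h(P-7) = 315.14 − 320.20 = -5.06 m.
Hydraulic gradient: i = |Δh| / L = 5.06 / 939 = 0.00539.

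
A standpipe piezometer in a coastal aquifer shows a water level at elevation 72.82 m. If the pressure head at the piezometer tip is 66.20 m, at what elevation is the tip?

z = h − ψ = 72.82 − 66.20 = 6.62 m.

z ≈ 6.62 m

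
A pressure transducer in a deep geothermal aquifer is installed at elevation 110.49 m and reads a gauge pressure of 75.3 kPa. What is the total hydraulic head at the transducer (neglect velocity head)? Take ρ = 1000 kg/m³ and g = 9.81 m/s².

ψ = P/(ρg) = 75.3×1000 / (1000 × 9.81) = 7.68 m.
h = z + ψ = 110.49 + 7.68 = 118.17 m.

h ≈ 118.17 m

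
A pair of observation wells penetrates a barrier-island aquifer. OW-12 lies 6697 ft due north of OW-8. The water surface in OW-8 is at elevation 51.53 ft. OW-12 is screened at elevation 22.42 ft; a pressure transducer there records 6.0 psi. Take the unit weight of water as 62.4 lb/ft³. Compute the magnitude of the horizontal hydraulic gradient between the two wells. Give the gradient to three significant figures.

i ≈ 0.00228

Total head at OW-8: h = 51.53 ft (water level in the piezometer is the total head).
Pressure head at OW-12: ψ = 144·P/γ = 144 × 6.0 / 62.4 = 13.85 ft.
Total head at OW-12: h = z + ψ = 22.42 + 13.85 = 36.27 ft.
Head difference: h(OW-8) − h(OW-12) = 51.53 − 36.27 = 15.26 ft.
Hydraulic gradient: i = |Δh| / L = 15.26 / 6697 = 0.00228.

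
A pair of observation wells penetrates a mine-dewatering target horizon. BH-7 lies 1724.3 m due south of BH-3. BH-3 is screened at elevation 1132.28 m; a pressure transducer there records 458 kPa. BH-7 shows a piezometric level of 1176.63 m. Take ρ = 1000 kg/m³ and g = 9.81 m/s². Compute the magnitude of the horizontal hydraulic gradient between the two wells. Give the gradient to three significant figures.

Pressure head at BH-3: ψ = P/(ρg) = 458×1000 / (1000 × 9.81) = 46.69 m.
Total head at BH-3: h = z + ψ = 1132.28 + 46.69 = 1178.97 m.
Total head at BH-7: h = 1176.63 m (water level in the piezometer is the total head).
Head difference: h(BH-3) − h(BH-7) = 1178.97 − 1176.63 = 2.34 m.
Hydraulic gradient: i = |Δh| / L = 2.34 / 1724.3 = 0.00136.

i ≈ 0.00136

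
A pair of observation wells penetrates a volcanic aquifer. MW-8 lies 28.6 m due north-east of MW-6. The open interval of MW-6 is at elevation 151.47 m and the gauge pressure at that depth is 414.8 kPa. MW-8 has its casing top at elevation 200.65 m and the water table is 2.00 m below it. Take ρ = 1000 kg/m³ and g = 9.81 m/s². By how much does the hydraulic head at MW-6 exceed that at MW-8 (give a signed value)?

Pressure head at MW-6: ψ = P/(ρg) = 414.8×1000 / (1000 × 9.81) = 42.28 m.
Total head at MW-6: h = z + ψ = 151.47 + 42.28 = 193.75 m.
Total head at MW-8: h = 200.65 − 2.00 = 198.65 m.
Head difference: h(MW-6) − h(MW-8) = 193.75 − 198.65 = -4.90 m.

Δh ≈ -4.90 m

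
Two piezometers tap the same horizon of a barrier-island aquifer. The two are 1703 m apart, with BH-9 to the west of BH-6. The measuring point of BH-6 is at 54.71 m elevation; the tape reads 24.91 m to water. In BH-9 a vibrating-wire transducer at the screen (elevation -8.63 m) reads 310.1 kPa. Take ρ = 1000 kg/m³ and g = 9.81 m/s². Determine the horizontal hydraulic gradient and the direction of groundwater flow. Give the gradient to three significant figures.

Total head at BH-6: h = 54.71 − 24.91 = 29.80 m.
Pressure head at BH-9: ψ = P/(ρg) = 310.1×1000 / (1000 × 9.81) = 31.61 m.
Total head at BH-9: h = z + ψ = -8.63 + 31.61 = 22.98 m.
Head difference: h(BH-6) − h(BH-9) = 29.80 − 22.98 = 6.82 m.
Hydraulic gradient: i = |Δh| / L = 6.82 / 1703 = 0.00400.
Flow is from higher to lower head: from BH-6 toward BH-9, i.e. toward the west.

i ≈ 0.00400; groundwater flows toward the west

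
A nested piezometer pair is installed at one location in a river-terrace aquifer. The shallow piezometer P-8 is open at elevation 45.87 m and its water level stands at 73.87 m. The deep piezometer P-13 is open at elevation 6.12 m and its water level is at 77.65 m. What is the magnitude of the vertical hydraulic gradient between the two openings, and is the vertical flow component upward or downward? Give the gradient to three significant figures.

Total head at P-8: h = 73.87 m (water level in the standpipe).
Total head at P-13: h = 77.65 m.
Δh = h(P-8) − h(P-13) = 73.87 − 77.65 = -3.78 m.
Vertical separation Δz = 45.87 − 6.12 = 39.75 m.
|i_v| = |Δh| / Δz = 3.78 / 39.75 = 0.0951.
Head is higher in the deep piezometer, so vertical flow is upward (discharge condition).

|i_v| ≈ 0.0951; vertical flow is upward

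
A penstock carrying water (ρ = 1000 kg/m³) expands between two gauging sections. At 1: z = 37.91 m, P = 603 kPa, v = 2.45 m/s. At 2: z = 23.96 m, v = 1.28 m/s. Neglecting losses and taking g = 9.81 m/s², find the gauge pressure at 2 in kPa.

Pressure head at 1: ψ₁ = P₁/(ρg) = 603×1000 / (1000 × 9.81) = 61.47 m.
Velocity heads: v₁²/2g = 2.45²/19.62 = 0.306 m; v₂²/2g = 1.28²/19.62 = 0.084 m.
Total head H = z₁ + ψ₁ + v₁²/2g = 37.91 + 61.47 + 0.306 = 99.69 m.
ψ₂ = H − z₂ − v₂²/2g = 99.69 − 23.96 − 0.084 = 75.65 m.
P₂ = ρgψ₂ = 1000 × 9.81 × 75.65 ≈ 742 kPa.

P₂ ≈ 742 kPa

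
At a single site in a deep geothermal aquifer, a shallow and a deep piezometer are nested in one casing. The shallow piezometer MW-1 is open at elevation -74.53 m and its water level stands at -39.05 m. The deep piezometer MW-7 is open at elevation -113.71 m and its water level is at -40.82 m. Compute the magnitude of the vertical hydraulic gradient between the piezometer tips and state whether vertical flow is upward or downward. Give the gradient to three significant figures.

|i_v| ≈ 0.0452; vertical flow is downward

Total head at MW-1: h = -39.05 m (water level in the standpipe).
Total head at MW-7: h = -40.82 m.
Δh = h(MW-1) − h(MW-7) = -39.05 − (-40.82) = 1.77 m.
Vertical separation Δz = -74.53 − (-113.71) = 39.18 m.
|i_v| = |Δh| / Δz = 1.77 / 39.18 = 0.0452.
Head is higher in the shallow piezometer, so vertical flow is downward (recharge condition).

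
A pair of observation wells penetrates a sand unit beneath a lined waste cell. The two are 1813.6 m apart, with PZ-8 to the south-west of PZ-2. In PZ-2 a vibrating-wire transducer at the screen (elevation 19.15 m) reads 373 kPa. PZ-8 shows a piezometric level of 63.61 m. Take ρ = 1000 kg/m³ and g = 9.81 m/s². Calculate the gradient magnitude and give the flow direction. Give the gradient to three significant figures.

Pressure head at PZ-2: ψ = P/(ρg) = 373×1000 / (1000 × 9.81) = 38.02 m.
Total head at PZ-2: h = z + ψ = 19.15 + 38.02 = 57.17 m.
Total head at PZ-8: h = 63.61 m (water level in the piezometer is the total head).
Head difference: h(PZ-2) − h(PZ-8) = 57.17 − 63.61 = -6.44 m.
Hydraulic gradient: i = |Δh| / L = 6.44 / 1813.6 = 0.00355.
Flow is from higher to lower head: from PZ-8 toward PZ-2, i.e. toward the north-east.

i ≈ 0.00355; groundwater flows toward the north-east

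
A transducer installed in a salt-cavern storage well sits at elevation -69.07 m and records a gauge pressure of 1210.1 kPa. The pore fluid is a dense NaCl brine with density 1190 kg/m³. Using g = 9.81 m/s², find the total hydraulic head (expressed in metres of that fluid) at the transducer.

h ≈ 34.59 m

ψ = P/(ρg) = 1210.1×1000 / (1190 × 9.81) = 103.66 m.
h = z + ψ = -69.07 + 103.66 = 34.59 m.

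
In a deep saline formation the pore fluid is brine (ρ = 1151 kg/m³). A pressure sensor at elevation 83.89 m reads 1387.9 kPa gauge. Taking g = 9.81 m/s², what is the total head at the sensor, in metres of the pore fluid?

ψ = P/(ρg) = 1387.9×1000 / (1151 × 9.81) = 122.92 m.
h = z + ψ = 83.89 + 122.92 = 206.81 m.

h ≈ 206.81 m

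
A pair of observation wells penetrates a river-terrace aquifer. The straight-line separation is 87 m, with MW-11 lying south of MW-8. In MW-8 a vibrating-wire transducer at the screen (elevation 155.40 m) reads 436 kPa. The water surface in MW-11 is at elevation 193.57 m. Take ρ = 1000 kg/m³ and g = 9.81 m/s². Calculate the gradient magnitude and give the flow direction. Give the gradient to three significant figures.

Pressure head at MW-8: ψ = P/(ρg) = 436×1000 / (1000 × 9.81) = 44.44 m.
Total head at MW-8: h = z + ψ = 155.40 + 44.44 = 199.84 m.
Total head at MW-11: h = 193.57 m (water level in the piezometer is the total head).
Head difference: h(MW-8) − h(MW-11) = 199.84 − 193.57 = 6.27 m.
Hydraulic gradient: i = |Δh| / L = 6.27 / 87 = 0.0721.
Flow is from higher to lower head: from MW-8 toward MW-11, i.e. toward the south.

i ≈ 0.0721; groundwater flows toward the south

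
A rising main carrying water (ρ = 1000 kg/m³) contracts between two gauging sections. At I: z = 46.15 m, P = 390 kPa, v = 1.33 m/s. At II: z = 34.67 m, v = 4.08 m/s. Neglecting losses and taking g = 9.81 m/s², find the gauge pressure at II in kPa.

Pressure head at I: ψ₁ = P₁/(ρg) = 390×1000 / (1000 × 9.81) = 39.76 m.
Velocity heads: v₁²/2g = 1.33²/19.62 = 0.090 m; v₂²/2g = 4.08²/19.62 = 0.848 m.
Total head H = z₁ + ψ₁ + v₁²/2g = 46.15 + 39.76 + 0.090 = 86.00 m.
ψ₂ = H − z₂ − v₂²/2g = 86.00 − 34.67 − 0.848 = 50.48 m.
P₂ = ρgψ₂ = 1000 × 9.81 × 50.48 ≈ 495 kPa.

P₂ ≈ 495 kPa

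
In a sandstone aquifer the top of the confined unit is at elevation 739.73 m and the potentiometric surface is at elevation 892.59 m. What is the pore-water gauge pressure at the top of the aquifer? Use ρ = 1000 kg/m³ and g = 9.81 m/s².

P ≈ 1500 kPa

Pressure head at the aquifer top: ψ = h − z = 892.59 − 739.73 = 152.86 m.
P = ρgψ = 1000 × 9.81 × 152.86 = 1499557 Pa ≈ 1500 kPa.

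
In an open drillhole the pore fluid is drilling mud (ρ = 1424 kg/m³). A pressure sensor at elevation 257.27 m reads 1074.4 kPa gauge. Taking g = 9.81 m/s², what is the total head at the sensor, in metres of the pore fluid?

ψ = P/(ρg) = 1074.4×1000 / (1424 × 9.81) = 76.91 m.
h = z + ψ = 257.27 + 76.91 = 334.18 m.

h ≈ 334.18 m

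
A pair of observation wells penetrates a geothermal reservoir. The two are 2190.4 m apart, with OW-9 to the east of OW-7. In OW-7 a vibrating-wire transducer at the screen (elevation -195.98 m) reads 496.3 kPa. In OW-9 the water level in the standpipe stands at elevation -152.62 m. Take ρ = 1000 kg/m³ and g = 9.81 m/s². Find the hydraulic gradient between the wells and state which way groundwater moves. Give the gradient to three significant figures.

i ≈ 0.00330; groundwater flows toward the east

Pressure head at OW-7: ψ = P/(ρg) = 496.3×1000 / (1000 × 9.81) = 50.59 m.
Total head at OW-7: h = z + ψ = -195.98 + 50.59 = -145.39 m.
Total head at OW-9: h = -152.62 m (water level in the piezometer is the total head).
Head difference: h(OW-7) − h(OW-9) = -145.39 − (-152.62) = 7.23 m.
Hydraulic gradient: i = |Δh| / L = 7.23 / 2190.4 = 0.00330.
Flow is from higher to lower head: from OW-7 toward OW-9, i.e. toward the east.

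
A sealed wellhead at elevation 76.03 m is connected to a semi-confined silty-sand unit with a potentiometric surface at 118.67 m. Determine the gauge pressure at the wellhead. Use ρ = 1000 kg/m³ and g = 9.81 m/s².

Head above the cap: Δh = 118.67 − 76.03 = 42.64 m.
P = ρgΔh = 1000 × 9.81 × 42.64 = 418298 Pa ≈ 418 kPa.

P ≈ 418 kPa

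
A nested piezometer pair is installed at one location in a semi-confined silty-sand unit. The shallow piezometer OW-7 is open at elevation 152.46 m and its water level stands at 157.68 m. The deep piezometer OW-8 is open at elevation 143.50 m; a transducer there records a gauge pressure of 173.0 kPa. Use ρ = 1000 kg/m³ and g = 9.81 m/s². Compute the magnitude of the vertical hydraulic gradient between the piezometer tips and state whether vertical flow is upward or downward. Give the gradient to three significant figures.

Total head at OW-7: h = 157.68 m (water level in the standpipe).
Pressure head at OW-8: ψ = P/(ρg) = 173.0×1000 / (1000 × 9.81) = 17.64 m.
Total head at OW-8: h = z + ψ = 143.50 + 17.64 = 161.14 m.
Δh = h(OW-7) − h(OW-8) = 157.68 − 161.14 = -3.46 m.
Vertical separation Δz = 152.46 − 143.50 = 8.96 m.
|i_v| = |Δh| / Δz = 3.46 / 8.96 = 0.386.
Head is higher in the deep piezometer, so vertical flow is upward (discharge condition).

|i_v| ≈ 0.386; vertical flow is upward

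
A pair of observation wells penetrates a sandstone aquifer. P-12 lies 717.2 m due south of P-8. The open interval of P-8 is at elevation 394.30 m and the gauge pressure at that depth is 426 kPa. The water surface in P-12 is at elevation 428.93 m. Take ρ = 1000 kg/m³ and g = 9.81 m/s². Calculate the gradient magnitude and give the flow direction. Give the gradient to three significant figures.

Pressure head at P-8: ψ = P/(ρg) = 426×1000 / (1000 × 9.81) = 43.43 m.
Total head at P-8: h = z + ψ = 394.30 + 43.43 = 437.73 m.
Total head at P-12: h = 428.93 m (water level in the piezometer is the total head).
Head difference: h(P-8) − h(P-12) = 437.73 − 428.93 = 8.80 m.
Hydraulic gradient: i = |Δh| / L = 8.80 / 717.2 = 0.0123.
Flow is from higher to lower head: from P-8 toward P-12, i.e. toward the south.

i ≈ 0.0123; groundwater flows toward the south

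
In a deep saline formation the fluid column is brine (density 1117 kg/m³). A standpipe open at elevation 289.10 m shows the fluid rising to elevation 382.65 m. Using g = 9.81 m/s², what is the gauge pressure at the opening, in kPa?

P ≈ 1030 kPa

Pressure head ψ = h − z = 382.65 − 289.10 = 93.55 m.
P = ρgψ = 1117 × 9.81 × 93.55 = 1025099 Pa ≈ 1030 kPa.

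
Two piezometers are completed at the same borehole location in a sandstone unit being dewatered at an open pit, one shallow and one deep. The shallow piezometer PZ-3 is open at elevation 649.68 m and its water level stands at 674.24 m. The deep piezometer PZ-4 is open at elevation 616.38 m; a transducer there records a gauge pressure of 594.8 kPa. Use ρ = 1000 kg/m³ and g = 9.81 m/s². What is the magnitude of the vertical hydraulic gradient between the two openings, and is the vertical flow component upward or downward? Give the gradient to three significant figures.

Total head at PZ-3: h = 674.24 m (water level in the standpipe).
Pressure head at PZ-4: ψ = P/(ρg) = 594.8×1000 / (1000 × 9.81) = 60.63 m.
Total head at PZ-4: h = z + ψ = 616.38 + 60.63 = 677.01 m.
Δh = h(PZ-3) − h(PZ-4) = 674.24 − 677.01 = -2.77 m.
Vertical separation Δz = 649.68 − 616.38 = 33.30 m.
|i_v| = |Δh| / Δz = 2.77 / 33.30 = 0.0832.
Head is higher in the deep piezometer, so vertical flow is upward (discharge condition).

|i_v| ≈ 0.0832; vertical flow is upward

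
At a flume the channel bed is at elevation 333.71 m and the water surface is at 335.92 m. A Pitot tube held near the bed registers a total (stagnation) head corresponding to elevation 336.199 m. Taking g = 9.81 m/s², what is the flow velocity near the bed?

Near the bed, under hydrostatic conditions, the piezometric head (z + ψ) equals the free-surface elevation, 335.92 m.
Velocity head = total − piezometric = 336.199 − 335.92 = 0.279 m.
v = √(2g·h_v) = √(2 × 9.81 × 0.279) = 2.34 m/s.

v ≈ 2.34 m/s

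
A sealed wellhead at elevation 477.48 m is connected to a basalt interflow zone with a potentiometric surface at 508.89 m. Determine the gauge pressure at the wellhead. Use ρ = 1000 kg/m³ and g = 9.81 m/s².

P ≈ 308 kPa

Head above the cap: Δh = 508.89 − 477.48 = 31.41 m.
P = ρgΔh = 1000 × 9.81 × 31.41 = 308132 Pa ≈ 308 kPa.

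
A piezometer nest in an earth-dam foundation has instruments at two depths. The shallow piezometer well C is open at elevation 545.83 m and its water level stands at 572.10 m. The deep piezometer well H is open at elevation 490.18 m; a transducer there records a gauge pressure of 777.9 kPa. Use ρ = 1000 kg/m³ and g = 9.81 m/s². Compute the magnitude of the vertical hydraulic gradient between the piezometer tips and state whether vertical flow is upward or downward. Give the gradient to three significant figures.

Total head at well C: h = 572.10 m (water level in the standpipe).
Pressure head at well H: ψ = P/(ρg) = 777.9×1000 / (1000 × 9.81) = 79.30 m.
Total head at well H: h = z + ψ = 490.18 + 79.30 = 569.48 m.
Δh = h(well C) − h(well H) = 572.10 − 569.48 = 2.62 m.
Vertical separation Δz = 545.83 − 490.18 = 55.65 m.
|i_v| = |Δh| / Δz = 2.62 / 55.65 = 0.0471.
Head is higher in the shallow piezometer, so vertical flow is downward (recharge condition).

|i_v| ≈ 0.0471; vertical flow is downward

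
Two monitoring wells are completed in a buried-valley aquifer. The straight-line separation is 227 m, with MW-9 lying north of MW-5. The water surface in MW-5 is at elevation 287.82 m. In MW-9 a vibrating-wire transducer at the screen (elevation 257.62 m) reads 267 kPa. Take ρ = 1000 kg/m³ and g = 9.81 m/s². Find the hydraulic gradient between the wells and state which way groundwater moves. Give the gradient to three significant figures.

Total head at MW-5: h = 287.82 m (water level in the piezometer is the total head).
Pressure head at MW-9: ψ = P/(ρg) = 267×1000 / (1000 × 9.81) = 27.22 m.
Total head at MW-9: h = z + ψ = 257.62 + 27.22 = 284.84 m.
Head difference: h(MW-5) − h(MW-9) = 287.82 − 284.84 = 2.98 m.
Hydraulic gradient: i = |Δh| / L = 2.98 / 227 = 0.0131.
Flow is from higher to lower head: from MW-5 toward MW-9, i.e. toward the north.

i ≈ 0.0131; groundwater flows toward the north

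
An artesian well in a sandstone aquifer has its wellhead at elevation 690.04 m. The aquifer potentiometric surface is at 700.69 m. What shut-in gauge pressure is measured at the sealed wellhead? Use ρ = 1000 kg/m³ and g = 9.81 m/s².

P ≈ 104 kPa

Head above the cap: Δh = 700.69 − 690.04 = 10.65 m.
P = ρgΔh = 1000 × 9.81 × 10.65 = 104476 Pa ≈ 104 kPa.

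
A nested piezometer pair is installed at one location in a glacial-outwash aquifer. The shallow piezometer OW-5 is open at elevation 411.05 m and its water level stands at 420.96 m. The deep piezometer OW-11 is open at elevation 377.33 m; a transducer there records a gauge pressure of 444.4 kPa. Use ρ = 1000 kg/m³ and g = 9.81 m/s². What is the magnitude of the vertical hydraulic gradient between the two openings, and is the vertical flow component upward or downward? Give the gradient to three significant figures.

|i_v| ≈ 0.0495; vertical flow is upward

Total head at OW-5: h = 420.96 m (water level in the standpipe).
Pressure head at OW-11: ψ = P/(ρg) = 444.4×1000 / (1000 × 9.81) = 45.30 m.
Total head at OW-11: h = z + ψ = 377.33 + 45.30 = 422.63 m.
Δh = h(OW-5) − h(OW-11) = 420.96 − 422.63 = -1.67 m.
Vertical separation Δz = 411.05 − 377.33 = 33.72 m.
|i_v| = |Δh| / Δz = 1.67 / 33.72 = 0.0495.
Head is higher in the deep piezometer, so vertical flow is upward (discharge condition).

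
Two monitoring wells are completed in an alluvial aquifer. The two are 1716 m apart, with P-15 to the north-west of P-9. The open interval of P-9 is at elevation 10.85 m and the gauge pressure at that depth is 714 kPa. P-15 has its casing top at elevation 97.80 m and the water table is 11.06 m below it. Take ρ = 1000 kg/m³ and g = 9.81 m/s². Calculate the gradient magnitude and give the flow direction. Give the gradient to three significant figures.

i ≈ 0.00181; groundwater flows toward the south-east

Pressure head at P-9: ψ = P/(ρg) = 714×1000 / (1000 × 9.81) = 72.78 m.
Total head at P-9: h = z + ψ = 10.85 + 72.78 = 83.63 m.
Total head at P-15: h = 97.80 − 11.06 = 86.74 m.
Head difference: h(P-9) − h(P-15) = 83.63 − 86.74 = -3.11 m.
Hydraulic gradient: i = |Δh| / L = 3.11 / 1716 = 0.00181.
Flow is from higher to lower head: from P-15 toward P-9, i.e. toward the south-east.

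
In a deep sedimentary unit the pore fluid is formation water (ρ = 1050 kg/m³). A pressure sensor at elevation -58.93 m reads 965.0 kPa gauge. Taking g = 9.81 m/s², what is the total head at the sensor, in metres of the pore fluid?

ψ = P/(ρg) = 965.0×1000 / (1050 × 9.81) = 93.68 m.
h = z + ψ = -58.93 + 93.68 = 34.75 m.

h ≈ 34.75 m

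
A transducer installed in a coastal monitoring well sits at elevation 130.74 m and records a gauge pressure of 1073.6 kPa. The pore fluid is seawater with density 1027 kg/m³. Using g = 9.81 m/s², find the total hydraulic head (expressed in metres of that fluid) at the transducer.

h ≈ 237.30 m

ψ = P/(ρg) = 1073.6×1000 / (1027 × 9.81) = 106.56 m.
h = z + ψ = 130.74 + 106.56 = 237.30 m.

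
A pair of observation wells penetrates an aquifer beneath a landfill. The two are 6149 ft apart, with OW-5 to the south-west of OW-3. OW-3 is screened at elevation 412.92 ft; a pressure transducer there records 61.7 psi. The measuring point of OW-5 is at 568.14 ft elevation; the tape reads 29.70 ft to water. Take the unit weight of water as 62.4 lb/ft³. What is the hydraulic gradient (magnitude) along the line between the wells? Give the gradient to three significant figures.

i ≈ 0.00274

Pressure head at OW-3: ψ = 144·P/γ = 144 × 61.7 / 62.4 = 142.38 ft.
Total head at OW-3: h = z + ψ = 412.92 + 142.38 = 555.30 ft.
Total head at OW-5: h = 568.14 − 29.70 = 538.44 ft.
Head difference: h(OW-3) − h(OW-5) = 555.30 − 538.44 = 16.86 ft.
Hydraulic gradient: i = |Δh| / L = 16.86 / 6149 = 0.00274.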